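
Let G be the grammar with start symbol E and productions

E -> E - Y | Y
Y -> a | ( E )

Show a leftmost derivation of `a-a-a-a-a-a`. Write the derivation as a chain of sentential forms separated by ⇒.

E⇒E-Y⇒E-Y-Y⇒E-Y-Y-Y⇒E-Y-Y-Y-Y⇒E-Y-Y-Y-Y-Y⇒Y-Y-Y-Y-Y-Y⇒a-Y-Y-Y-Y-Y⇒a-a-Y-Y-Y-Y⇒a-a-a-Y-Y-Y⇒a-a-a-a-Y-Y⇒a-a-a-a-a-Y⇒a-a-a-a-a-a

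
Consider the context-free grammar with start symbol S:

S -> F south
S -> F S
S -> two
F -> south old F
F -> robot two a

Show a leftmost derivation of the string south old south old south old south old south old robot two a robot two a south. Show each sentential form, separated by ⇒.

S ⇒ F S ⇒ south old F S ⇒ south old south old F S ⇒ south old south old south old F S ⇒ south old south old south old south old F S ⇒ south old south old south old south old south old F S ⇒ south old south old south old south old south old robot two a S ⇒ south old south old south old south old south old robot two a F south ⇒ south old south old south old south old south old robot two a robot two a south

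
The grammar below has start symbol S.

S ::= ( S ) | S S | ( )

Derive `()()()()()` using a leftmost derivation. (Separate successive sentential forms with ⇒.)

S ⇒ SS   [S ::= S S]
SS ⇒ SSS   [S ::= S S]
SSS ⇒ ()SS   [S ::= ( )]
()SS ⇒ ()()S   [S ::= ( )]
()()S ⇒ ()()SS   [S ::= S S]
()()SS ⇒ ()()SSS   [S ::= S S]
()()SSS ⇒ ()()()SS   [S ::= ( )]
()()()SS ⇒ ()()()()S   [S ::= ( )]
()()()()S ⇒ ()()()()()   [S ::= ( )]

S ⇒ SS ⇒ SSS ⇒ ()SS ⇒ ()()S ⇒ ()()SS ⇒ ()()SSS ⇒ ()()()SS ⇒ ()()()()S ⇒ ()()()()()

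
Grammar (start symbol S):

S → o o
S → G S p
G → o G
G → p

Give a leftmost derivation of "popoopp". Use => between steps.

S => GSp => pSp => pGSpp => poGSpp => popSpp => popoopp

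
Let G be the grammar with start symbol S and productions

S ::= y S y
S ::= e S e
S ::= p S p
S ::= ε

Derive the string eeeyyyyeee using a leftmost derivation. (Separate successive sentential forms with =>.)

S => eSe   [S ::= e S e]
eSe => eeSee   [S ::= e S e]
eeSee => eeeSeee   [S ::= e S e]
eeeSeee => eeeySyeee   [S ::= y S y]
eeeySyeee => eeeyySyyeee   [S ::= y S y]
eeeyySyyeee => eeeyyyyeee   [S ::= ε]

S => eSe => eeSee => eeeSeee => eeeySyeee => eeeyySyyeee => eeeyyyyeee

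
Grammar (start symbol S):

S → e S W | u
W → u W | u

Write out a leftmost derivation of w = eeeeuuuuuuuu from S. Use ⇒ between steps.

S ⇒ eSW   [S → e S W]
eSW ⇒ eeSWW   [S → e S W]
eeSWW ⇒ eeeSWWW   [S → e S W]
eeeSWWW ⇒ eeeeSWWWW   [S → e S W]
eeeeSWWWW ⇒ eeeeuWWWW   [S → u]
eeeeuWWWW ⇒ eeeeuuWWWW   [W → u W]
eeeeuuWWWW ⇒ eeeeuuuWWWW   [W → u W]
eeeeuuuWWWW ⇒ eeeeuuuuWWWW   [W → u W]
eeeeuuuuWWWW ⇒ eeeeuuuuuWWW   [W → u]
eeeeuuuuuWWW ⇒ eeeeuuuuuuWW   [W → u]
eeeeuuuuuuWW ⇒ eeeeuuuuuuuW   [W → u]
eeeeuuuuuuuW ⇒ eeeeuuuuuuuu   [W → u]

S ⇒ eSW ⇒ eeSWW ⇒ eeeSWWW ⇒ eeeeSWWWW ⇒ eeeeuWWWW ⇒ eeeeuuWWWW ⇒ eeeeuuuWWWW ⇒ eeeeuuuuWWWW ⇒ eeeeuuuuuWWW ⇒ eeeeuuuuuuWW ⇒ eeeeuuuuuuuW ⇒ eeeeuuuuuuuu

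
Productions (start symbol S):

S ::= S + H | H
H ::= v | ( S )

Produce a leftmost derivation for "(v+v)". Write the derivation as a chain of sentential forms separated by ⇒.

S ⇒ H   [S ::= H]
H ⇒ (S)   [H ::= ( S )]
(S) ⇒ (S+H)   [S ::= S + H]
(S+H) ⇒ (H+H)   [S ::= H]
(H+H) ⇒ (v+H)   [H ::= v]
(v+H) ⇒ (v+v)   [H ::= v]

S ⇒ H ⇒ (S) ⇒ (S+H) ⇒ (H+H) ⇒ (v+H) ⇒ (v+v)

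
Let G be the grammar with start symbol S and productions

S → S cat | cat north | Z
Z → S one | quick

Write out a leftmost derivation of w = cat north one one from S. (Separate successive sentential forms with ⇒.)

S ⇒ Z ⇒ S one ⇒ Z one ⇒ S one one ⇒ cat north one one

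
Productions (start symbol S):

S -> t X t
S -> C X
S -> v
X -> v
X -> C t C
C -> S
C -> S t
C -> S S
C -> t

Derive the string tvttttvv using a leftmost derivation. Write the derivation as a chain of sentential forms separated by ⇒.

S ⇒ CX   [S -> C X]
CX ⇒ SSX   [C -> S S]
SSX ⇒ tXtSX   [S -> t X t]
tXtSX ⇒ tCtCtSX   [X -> C t C]
tCtCtSX ⇒ tSttCtSX   [C -> S t]
tSttCtSX ⇒ tvttCtSX   [S -> v]
tvttCtSX ⇒ tvttttSX   [C -> t]
tvttttSX ⇒ tvttttvX   [S -> v]
tvttttvX ⇒ tvttttvv   [X -> v]

S ⇒ CX ⇒ SSX ⇒ tXtSX ⇒ tCtCtSX ⇒ tSttCtSX ⇒ tvttCtSX ⇒ tvttttSX ⇒ tvttttvX ⇒ tvttttvv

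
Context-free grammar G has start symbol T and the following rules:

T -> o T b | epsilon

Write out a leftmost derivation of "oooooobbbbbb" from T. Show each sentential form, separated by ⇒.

T ⇒ oTb   [T -> o T b]
oTb ⇒ ooTbb   [T -> o T b]
ooTbb ⇒ oooTbbb   [T -> o T b]
oooTbbb ⇒ ooooTbbbb   [T -> o T b]
ooooTbbbb ⇒ oooooTbbbbb   [T -> o T b]
oooooTbbbbb ⇒ ooooooTbbbbbb   [T -> o T b]
ooooooTbbbbbb ⇒ oooooobbbbbb   [T -> epsilon]

T⇒oTb⇒ooTbb⇒oooTbbb⇒ooooTbbbb⇒oooooTbbbbb⇒ooooooTbbbbbb⇒oooooobbbbbb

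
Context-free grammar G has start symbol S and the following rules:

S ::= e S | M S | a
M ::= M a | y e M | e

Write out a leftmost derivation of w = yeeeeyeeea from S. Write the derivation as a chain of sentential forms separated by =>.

S => MS => yeMS => yeeS => yeeeS => yeeeeS => yeeeeMS => yeeeeyeMS => yeeeeyeeS => yeeeeyeeMS => yeeeeyeeeS => yeeeeyeeea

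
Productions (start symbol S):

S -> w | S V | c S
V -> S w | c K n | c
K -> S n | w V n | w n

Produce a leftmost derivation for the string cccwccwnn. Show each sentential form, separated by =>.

S=>SV=>cSV=>cSVV=>ccSVV=>cccSVV=>cccwVV=>cccwcV=>cccwccKn=>cccwccwnn

S => SV   [S -> S V]
SV => cSV   [S -> c S]
cSV => cSVV   [S -> S V]
cSVV => ccSVV   [S -> c S]
ccSVV => cccSVV   [S -> c S]
cccSVV => cccwVV   [S -> w]
cccwVV => cccwcV   [V -> c]
cccwcV => cccwccKn   [V -> c K n]
cccwccKn => cccwccwnn   [K -> w n]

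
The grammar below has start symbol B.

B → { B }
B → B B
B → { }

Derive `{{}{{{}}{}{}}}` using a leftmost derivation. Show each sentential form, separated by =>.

B => {B} => {BB} => {{}B} => {{}{B}} => {{}{BB}} => {{}{BBB}} => {{}{{B}BB}} => {{}{{{}}BB}} => {{}{{{}}{}B}} => {{}{{{}}{}{}}}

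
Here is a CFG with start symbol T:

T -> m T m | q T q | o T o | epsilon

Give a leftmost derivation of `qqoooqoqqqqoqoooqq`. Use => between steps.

T => qTq => qqTqq => qqoToqq => qqooTooqq => qqoooToooqq => qqoooqTqoooqq => qqoooqoToqoooqq => qqoooqoqTqoqoooqq => qqoooqoqqTqqoqoooqq => qqoooqoqqqqoqoooqq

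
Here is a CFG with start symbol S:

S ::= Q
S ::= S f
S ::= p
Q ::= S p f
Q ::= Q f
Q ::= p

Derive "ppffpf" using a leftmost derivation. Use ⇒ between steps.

S ⇒ Q   [S ::= Q]
Q ⇒ Spf   [Q ::= S p f]
Spf ⇒ Sfpf   [S ::= S f]
Sfpf ⇒ Qfpf   [S ::= Q]
Qfpf ⇒ Spffpf   [Q ::= S p f]
Spffpf ⇒ Qpffpf   [S ::= Q]
Qpffpf ⇒ ppffpf   [Q ::= p]

S ⇒ Q ⇒ Spf ⇒ Sfpf ⇒ Qfpf ⇒ Spffpf ⇒ Qpffpf ⇒ ppffpf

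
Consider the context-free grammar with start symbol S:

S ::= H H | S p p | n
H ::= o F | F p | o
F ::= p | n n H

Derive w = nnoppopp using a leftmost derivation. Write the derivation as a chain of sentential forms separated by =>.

S => Spp   [S ::= S p p]
Spp => HHpp   [S ::= H H]
HHpp => FpHpp   [H ::= F p]
FpHpp => nnHpHpp   [F ::= n n H]
nnHpHpp => nnoFpHpp   [H ::= o F]
nnoFpHpp => nnoppHpp   [F ::= p]
nnoppHpp => nnoppopp   [H ::= o]

S => Spp => HHpp => FpHpp => nnHpHpp => nnoFpHpp => nnoppHpp => nnoppopp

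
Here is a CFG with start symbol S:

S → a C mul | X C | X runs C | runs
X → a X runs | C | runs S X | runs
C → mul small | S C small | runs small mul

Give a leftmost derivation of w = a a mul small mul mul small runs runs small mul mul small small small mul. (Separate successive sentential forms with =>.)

S => a C mul => a S C small mul => a a C mul C small mul => a a mul small mul C small mul => a a mul small mul S C small small mul => a a mul small mul X runs C C small small mul => a a mul small mul C runs C C small small mul => a a mul small mul mul small runs C C small small mul => a a mul small mul mul small runs runs small mul C small small mul => a a mul small mul mul small runs runs small mul mul small small small mul

S => a C mul   [S → a C mul]
a C mul => a S C small mul   [C → S C small]
a S C small mul => a a C mul C small mul   [S → a C mul]
a a C mul C small mul => a a mul small mul C small mul   [C → mul small]
a a mul small mul C small mul => a a mul small mul S C small small mul   [C → S C small]
a a mul small mul S C small small mul => a a mul small mul X runs C C small small mul   [S → X runs C]
a a mul small mul X runs C C small small mul => a a mul small mul C runs C C small small mul   [X → C]
a a mul small mul C runs C C small small mul => a a mul small mul mul small runs C C small small mul   [C → mul small]
a a mul small mul mul small runs C C small small mul => a a mul small mul mul small runs runs small mul C small small mul   [C → runs small mul]
a a mul small mul mul small runs runs small mul C small small mul => a a mul small mul mul small runs runs small mul mul small small small mul   [C → mul small]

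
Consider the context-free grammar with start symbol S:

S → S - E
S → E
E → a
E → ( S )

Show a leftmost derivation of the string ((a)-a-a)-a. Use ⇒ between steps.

S⇒S-E⇒E-E⇒(S)-E⇒(S-E)-E⇒(S-E-E)-E⇒(E-E-E)-E⇒((S)-E-E)-E⇒((E)-E-E)-E⇒((a)-E-E)-E⇒((a)-a-E)-E⇒((a)-a-a)-E⇒((a)-a-a)-a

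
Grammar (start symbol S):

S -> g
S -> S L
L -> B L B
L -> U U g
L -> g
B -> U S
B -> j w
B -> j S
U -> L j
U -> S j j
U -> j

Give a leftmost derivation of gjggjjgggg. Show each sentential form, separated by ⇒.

S⇒SL⇒SLL⇒SLLL⇒SLLLL⇒gLLLL⇒gUUgLLL⇒gjUgLLL⇒gjSjjgLLL⇒gjSLjjgLLL⇒gjgLjjgLLL⇒gjggjjgLLL⇒gjggjjggLL⇒gjggjjgggL⇒gjggjjgggg

S ⇒ SL   [S -> S L]
SL ⇒ SLL   [S -> S L]
SLL ⇒ SLLL   [S -> S L]
SLLL ⇒ SLLLL   [S -> S L]
SLLLL ⇒ gLLLL   [S -> g]
gLLLL ⇒ gUUgLLL   [L -> U U g]
gUUgLLL ⇒ gjUgLLL   [U -> j]
gjUgLLL ⇒ gjSjjgLLL   [U -> S j j]
gjSjjgLLL ⇒ gjSLjjgLLL   [S -> S L]
gjSLjjgLLL ⇒ gjgLjjgLLL   [S -> g]
gjgLjjgLLL ⇒ gjggjjgLLL   [L -> g]
gjggjjgLLL ⇒ gjggjjggLL   [L -> g]
gjggjjggLL ⇒ gjggjjgggL   [L -> g]
gjggjjgggL ⇒ gjggjjgggg   [L -> g]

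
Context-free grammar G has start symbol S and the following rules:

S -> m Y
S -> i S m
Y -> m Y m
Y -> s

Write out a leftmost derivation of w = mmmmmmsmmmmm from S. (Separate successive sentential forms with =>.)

S => mY => mmYm => mmmYmm => mmmmYmmm => mmmmmYmmmm => mmmmmmYmmmmm => mmmmmmsmmmmm

S => mY   [S -> m Y]
mY => mmYm   [Y -> m Y m]
mmYm => mmmYmm   [Y -> m Y m]
mmmYmm => mmmmYmmm   [Y -> m Y m]
mmmmYmmm => mmmmmYmmmm   [Y -> m Y m]
mmmmmYmmmm => mmmmmmYmmmmm   [Y -> m Y m]
mmmmmmYmmmmm => mmmmmmsmmmmm   [Y -> s]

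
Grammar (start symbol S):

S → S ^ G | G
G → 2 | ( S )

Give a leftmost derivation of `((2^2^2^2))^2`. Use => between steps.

S=>S^G=>G^G=>(S)^G=>(G)^G=>((S))^G=>((S^G))^G=>((S^G^G))^G=>((S^G^G^G))^G=>((G^G^G^G))^G=>((2^G^G^G))^G=>((2^2^G^G))^G=>((2^2^2^G))^G=>((2^2^2^2))^G=>((2^2^2^2))^2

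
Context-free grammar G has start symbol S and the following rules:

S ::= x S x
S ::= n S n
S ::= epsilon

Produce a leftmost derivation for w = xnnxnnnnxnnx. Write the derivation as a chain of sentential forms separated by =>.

S => xSx   [S ::= x S x]
xSx => xnSnx   [S ::= n S n]
xnSnx => xnnSnnx   [S ::= n S n]
xnnSnnx => xnnxSxnnx   [S ::= x S x]
xnnxSxnnx => xnnxnSnxnnx   [S ::= n S n]
xnnxnSnxnnx => xnnxnnSnnxnnx   [S ::= n S n]
xnnxnnSnnxnnx => xnnxnnnnxnnx   [S ::= epsilon]

S=>xSx=>xnSnx=>xnnSnnx=>xnnxSxnnx=>xnnxnSnxnnx=>xnnxnnSnnxnnx=>xnnxnnnnxnnx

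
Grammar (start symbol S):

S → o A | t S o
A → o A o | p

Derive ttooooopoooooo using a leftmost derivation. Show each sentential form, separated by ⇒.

S ⇒ tSo ⇒ ttSoo ⇒ ttoAoo ⇒ ttooAooo ⇒ ttoooAoooo ⇒ ttooooAooooo ⇒ ttoooooAoooooo ⇒ ttooooopoooooo

S ⇒ tSo   [S → t S o]
tSo ⇒ ttSoo   [S → t S o]
ttSoo ⇒ ttoAoo   [S → o A]
ttoAoo ⇒ ttooAooo   [A → o A o]
ttooAooo ⇒ ttoooAoooo   [A → o A o]
ttoooAoooo ⇒ ttooooAooooo   [A → o A o]
ttooooAooooo ⇒ ttoooooAoooooo   [A → o A o]
ttoooooAoooooo ⇒ ttooooopoooooo   [A → p]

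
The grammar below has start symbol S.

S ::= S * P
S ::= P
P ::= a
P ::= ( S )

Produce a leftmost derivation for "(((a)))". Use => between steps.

S => P   [S ::= P]
P => (S)   [P ::= ( S )]
(S) => (P)   [S ::= P]
(P) => ((S))   [P ::= ( S )]
((S)) => ((P))   [S ::= P]
((P)) => (((S)))   [P ::= ( S )]
(((S))) => (((P)))   [S ::= P]
(((P))) => (((a)))   [P ::= a]

S=>P=>(S)=>(P)=>((S))=>((P))=>(((S)))=>(((P)))=>(((a)))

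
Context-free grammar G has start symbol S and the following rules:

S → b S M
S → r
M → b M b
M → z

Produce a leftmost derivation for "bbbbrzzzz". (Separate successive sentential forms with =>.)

S => bSM   [S → b S M]
bSM => bbSMM   [S → b S M]
bbSMM => bbbSMMM   [S → b S M]
bbbSMMM => bbbbSMMMM   [S → b S M]
bbbbSMMMM => bbbbrMMMM   [S → r]
bbbbrMMMM => bbbbrzMMM   [M → z]
bbbbrzMMM => bbbbrzzMM   [M → z]
bbbbrzzMM => bbbbrzzzM   [M → z]
bbbbrzzzM => bbbbrzzzz   [M → z]

S => bSM => bbSMM => bbbSMMM => bbbbSMMMM => bbbbrMMMM => bbbbrzMMM => bbbbrzzMM => bbbbrzzzM => bbbbrzzzz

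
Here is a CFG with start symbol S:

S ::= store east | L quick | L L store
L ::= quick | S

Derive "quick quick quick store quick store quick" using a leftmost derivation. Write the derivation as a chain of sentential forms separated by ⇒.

S ⇒ L quick   [S ::= L quick]
L quick ⇒ S quick   [L ::= S]
S quick ⇒ L L store quick   [S ::= L L store]
L L store quick ⇒ S L store quick   [L ::= S]
S L store quick ⇒ L L store L store quick   [S ::= L L store]
L L store L store quick ⇒ quick L store L store quick   [L ::= quick]
quick L store L store quick ⇒ quick S store L store quick   [L ::= S]
quick S store L store quick ⇒ quick L quick store L store quick   [S ::= L quick]
quick L quick store L store quick ⇒ quick quick quick store L store quick   [L ::= quick]
quick quick quick store L store quick ⇒ quick quick quick store quick store quick   [L ::= quick]

S ⇒ L quick ⇒ S quick ⇒ L L store quick ⇒ S L store quick ⇒ L L store L store quick ⇒ quick L store L store quick ⇒ quick S store L store quick ⇒ quick L quick store L store quick ⇒ quick quick quick store L store quick ⇒ quick quick quick store quick store quick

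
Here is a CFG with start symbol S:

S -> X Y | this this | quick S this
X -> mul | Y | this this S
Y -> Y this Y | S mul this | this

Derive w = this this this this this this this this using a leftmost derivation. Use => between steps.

S => X Y => Y Y => Y this Y Y => Y this Y this Y Y => this this Y this Y Y => this this this this Y Y => this this this this this Y => this this this this this Y this Y => this this this this this this this Y => this this this this this this this this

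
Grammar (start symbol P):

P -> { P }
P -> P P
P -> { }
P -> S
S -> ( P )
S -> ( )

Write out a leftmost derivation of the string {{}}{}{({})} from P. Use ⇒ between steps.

P ⇒ PP ⇒ {P}P ⇒ {{}}P ⇒ {{}}PP ⇒ {{}}{}P ⇒ {{}}{}{P} ⇒ {{}}{}{S} ⇒ {{}}{}{(P)} ⇒ {{}}{}{({})}

P ⇒ PP   [P -> P P]
PP ⇒ {P}P   [P -> { P }]
{P}P ⇒ {{}}P   [P -> { }]
{{}}P ⇒ {{}}PP   [P -> P P]
{{}}PP ⇒ {{}}{}P   [P -> { }]
{{}}{}P ⇒ {{}}{}{P}   [P -> { P }]
{{}}{}{P} ⇒ {{}}{}{S}   [P -> S]
{{}}{}{S} ⇒ {{}}{}{(P)}   [S -> ( P )]
{{}}{}{(P)} ⇒ {{}}{}{({})}   [P -> { }]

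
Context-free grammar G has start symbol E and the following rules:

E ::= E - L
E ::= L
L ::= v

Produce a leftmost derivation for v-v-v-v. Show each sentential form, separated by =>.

E => E-L   [E ::= E - L]
E-L => E-L-L   [E ::= E - L]
E-L-L => E-L-L-L   [E ::= E - L]
E-L-L-L => L-L-L-L   [E ::= L]
L-L-L-L => v-L-L-L   [L ::= v]
v-L-L-L => v-v-L-L   [L ::= v]
v-v-L-L => v-v-v-L   [L ::= v]
v-v-v-L => v-v-v-v   [L ::= v]

E=>E-L=>E-L-L=>E-L-L-L=>L-L-L-L=>v-L-L-L=>v-v-L-L=>v-v-v-L=>v-v-v-v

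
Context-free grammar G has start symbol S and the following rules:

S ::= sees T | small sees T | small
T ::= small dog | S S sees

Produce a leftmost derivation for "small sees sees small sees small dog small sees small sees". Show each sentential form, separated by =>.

S => small sees T   [S ::= small sees T]
small sees T => small sees S S sees   [T ::= S S sees]
small sees S S sees => small sees sees T S sees   [S ::= sees T]
small sees sees T S sees => small sees sees S S sees S sees   [T ::= S S sees]
small sees sees S S sees S sees => small sees sees small sees T S sees S sees   [S ::= small sees T]
small sees sees small sees T S sees S sees => small sees sees small sees small dog S sees S sees   [T ::= small dog]
small sees sees small sees small dog S sees S sees => small sees sees small sees small dog small sees S sees   [S ::= small]
small sees sees small sees small dog small sees S sees => small sees sees small sees small dog small sees small sees   [S ::= small]

S => small sees T => small sees S S sees => small sees sees T S sees => small sees sees S S sees S sees => small sees sees small sees T S sees S sees => small sees sees small sees small dog S sees S sees => small sees sees small sees small dog small sees S sees => small sees sees small sees small dog small sees small sees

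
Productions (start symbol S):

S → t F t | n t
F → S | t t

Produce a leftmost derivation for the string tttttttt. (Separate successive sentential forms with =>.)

S => tFt => tSt => ttFtt => ttStt => tttFttt => tttttttt

S => tFt   [S → t F t]
tFt => tSt   [F → S]
tSt => ttFtt   [S → t F t]
ttFtt => ttStt   [F → S]
ttStt => tttFttt   [S → t F t]
tttFttt => tttttttt   [F → t t]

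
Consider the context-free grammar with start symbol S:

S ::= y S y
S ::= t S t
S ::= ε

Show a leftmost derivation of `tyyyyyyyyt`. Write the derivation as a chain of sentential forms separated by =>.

S=>tSt=>tySyt=>tyySyyt=>tyyySyyyt=>tyyyySyyyyt=>tyyyyyyyyt

S => tSt   [S ::= t S t]
tSt => tySyt   [S ::= y S y]
tySyt => tyySyyt   [S ::= y S y]
tyySyyt => tyyySyyyt   [S ::= y S y]
tyyySyyyt => tyyyySyyyyt   [S ::= y S y]
tyyyySyyyyt => tyyyyyyyyt   [S ::= ε]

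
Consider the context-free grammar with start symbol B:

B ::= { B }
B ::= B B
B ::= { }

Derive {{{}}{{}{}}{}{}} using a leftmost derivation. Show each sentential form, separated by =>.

B=>{B}=>{BB}=>{BBB}=>{BBBB}=>{{B}BBB}=>{{{}}BBB}=>{{{}}{B}BB}=>{{{}}{BB}BB}=>{{{}}{{}B}BB}=>{{{}}{{}{}}BB}=>{{{}}{{}{}}{}B}=>{{{}}{{}{}}{}{}}

B => {B}   [B ::= { B }]
{B} => {BB}   [B ::= B B]
{BB} => {BBB}   [B ::= B B]
{BBB} => {BBBB}   [B ::= B B]
{BBBB} => {{B}BBB}   [B ::= { B }]
{{B}BBB} => {{{}}BBB}   [B ::= { }]
{{{}}BBB} => {{{}}{B}BB}   [B ::= { B }]
{{{}}{B}BB} => {{{}}{BB}BB}   [B ::= B B]
{{{}}{BB}BB} => {{{}}{{}B}BB}   [B ::= { }]
{{{}}{{}B}BB} => {{{}}{{}{}}BB}   [B ::= { }]
{{{}}{{}{}}BB} => {{{}}{{}{}}{}B}   [B ::= { }]
{{{}}{{}{}}{}B} => {{{}}{{}{}}{}{}}   [B ::= { }]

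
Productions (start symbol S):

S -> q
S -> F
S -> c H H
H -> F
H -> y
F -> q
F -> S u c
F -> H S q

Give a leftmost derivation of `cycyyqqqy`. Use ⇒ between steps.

S ⇒ cHH ⇒ cFH ⇒ cHSqH ⇒ cFSqH ⇒ cHSqSqH ⇒ cySqSqH ⇒ cycHHqSqH ⇒ cycyHqSqH ⇒ cycyyqSqH ⇒ cycyyqFqH ⇒ cycyyqqqH ⇒ cycyyqqqy

S ⇒ cHH   [S -> c H H]
cHH ⇒ cFH   [H -> F]
cFH ⇒ cHSqH   [F -> H S q]
cHSqH ⇒ cFSqH   [H -> F]
cFSqH ⇒ cHSqSqH   [F -> H S q]
cHSqSqH ⇒ cySqSqH   [H -> y]
cySqSqH ⇒ cycHHqSqH   [S -> c H H]
cycHHqSqH ⇒ cycyHqSqH   [H -> y]
cycyHqSqH ⇒ cycyyqSqH   [H -> y]
cycyyqSqH ⇒ cycyyqFqH   [S -> F]
cycyyqFqH ⇒ cycyyqqqH   [F -> q]
cycyyqqqH ⇒ cycyyqqqy   [H -> y]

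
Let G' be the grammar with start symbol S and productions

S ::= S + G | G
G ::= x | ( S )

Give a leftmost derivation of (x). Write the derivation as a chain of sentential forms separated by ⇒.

S ⇒ G ⇒ (S) ⇒ (G) ⇒ (x)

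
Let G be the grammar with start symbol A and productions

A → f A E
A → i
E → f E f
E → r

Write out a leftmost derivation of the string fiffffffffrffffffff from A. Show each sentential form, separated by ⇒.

A ⇒ fAE ⇒ fiE ⇒ fifEf ⇒ fiffEff ⇒ fifffEfff ⇒ fiffffEffff ⇒ fifffffEfffff ⇒ fiffffffEffffff ⇒ fifffffffEfffffff ⇒ fiffffffffEffffffff ⇒ fiffffffffrffffffff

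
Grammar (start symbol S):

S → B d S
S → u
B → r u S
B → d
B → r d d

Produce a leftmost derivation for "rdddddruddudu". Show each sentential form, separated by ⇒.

S ⇒ BdS   [S → B d S]
BdS ⇒ rdddS   [B → r d d]
rdddS ⇒ rdddBdS   [S → B d S]
rdddBdS ⇒ rdddddS   [B → d]
rdddddS ⇒ rdddddBdS   [S → B d S]
rdddddBdS ⇒ rdddddruSdS   [B → r u S]
rdddddruSdS ⇒ rdddddruBdSdS   [S → B d S]
rdddddruBdSdS ⇒ rdddddruddSdS   [B → d]
rdddddruddSdS ⇒ rdddddruddudS   [S → u]
rdddddruddudS ⇒ rdddddruddudu   [S → u]

S ⇒ BdS ⇒ rdddS ⇒ rdddBdS ⇒ rdddddS ⇒ rdddddBdS ⇒ rdddddruSdS ⇒ rdddddruBdSdS ⇒ rdddddruddSdS ⇒ rdddddruddudS ⇒ rdddddruddudu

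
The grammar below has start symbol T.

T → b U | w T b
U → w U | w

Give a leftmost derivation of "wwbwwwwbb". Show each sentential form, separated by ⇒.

T⇒wTb⇒wwTbb⇒wwbUbb⇒wwbwUbb⇒wwbwwUbb⇒wwbwwwUbb⇒wwbwwwwbb

T ⇒ wTb   [T → w T b]
wTb ⇒ wwTbb   [T → w T b]
wwTbb ⇒ wwbUbb   [T → b U]
wwbUbb ⇒ wwbwUbb   [U → w U]
wwbwUbb ⇒ wwbwwUbb   [U → w U]
wwbwwUbb ⇒ wwbwwwUbb   [U → w U]
wwbwwwUbb ⇒ wwbwwwwbb   [U → w]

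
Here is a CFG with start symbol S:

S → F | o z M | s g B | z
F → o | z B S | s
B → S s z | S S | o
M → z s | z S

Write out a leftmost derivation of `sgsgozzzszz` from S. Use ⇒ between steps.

S ⇒ sgB ⇒ sgSS ⇒ sgsgBS ⇒ sgsgSszS ⇒ sgsgozMszS ⇒ sgsgozzSszS ⇒ sgsgozzzszS ⇒ sgsgozzzszz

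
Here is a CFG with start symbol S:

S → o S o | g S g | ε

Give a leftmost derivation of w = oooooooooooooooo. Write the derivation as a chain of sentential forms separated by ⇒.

S ⇒ oSo   [S → o S o]
oSo ⇒ ooSoo   [S → o S o]
ooSoo ⇒ oooSooo   [S → o S o]
oooSooo ⇒ ooooSoooo   [S → o S o]
ooooSoooo ⇒ oooooSooooo   [S → o S o]
oooooSooooo ⇒ ooooooSoooooo   [S → o S o]
ooooooSoooooo ⇒ oooooooSooooooo   [S → o S o]
oooooooSooooooo ⇒ ooooooooSoooooooo   [S → o S o]
ooooooooSoooooooo ⇒ oooooooooooooooo   [S → ε]

S ⇒ oSo ⇒ ooSoo ⇒ oooSooo ⇒ ooooSoooo ⇒ oooooSooooo ⇒ ooooooSoooooo ⇒ oooooooSooooooo ⇒ ooooooooSoooooooo ⇒ oooooooooooooooo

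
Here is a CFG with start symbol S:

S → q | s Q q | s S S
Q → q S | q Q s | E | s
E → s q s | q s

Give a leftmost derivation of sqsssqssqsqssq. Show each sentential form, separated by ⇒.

S ⇒ sSS ⇒ sqS ⇒ sqsSS ⇒ sqssQqS ⇒ sqsssqS ⇒ sqsssqsSS ⇒ sqsssqssQqS ⇒ sqsssqssEqS ⇒ sqsssqssqsqS ⇒ sqsssqssqsqsQq ⇒ sqsssqssqsqssq

S ⇒ sSS   [S → s S S]
sSS ⇒ sqS   [S → q]
sqS ⇒ sqsSS   [S → s S S]
sqsSS ⇒ sqssQqS   [S → s Q q]
sqssQqS ⇒ sqsssqS   [Q → s]
sqsssqS ⇒ sqsssqsSS   [S → s S S]
sqsssqsSS ⇒ sqsssqssQqS   [S → s Q q]
sqsssqssQqS ⇒ sqsssqssEqS   [Q → E]
sqsssqssEqS ⇒ sqsssqssqsqS   [E → q s]
sqsssqssqsqS ⇒ sqsssqssqsqsQq   [S → s Q q]
sqsssqssqsqsQq ⇒ sqsssqssqsqssq   [Q → s]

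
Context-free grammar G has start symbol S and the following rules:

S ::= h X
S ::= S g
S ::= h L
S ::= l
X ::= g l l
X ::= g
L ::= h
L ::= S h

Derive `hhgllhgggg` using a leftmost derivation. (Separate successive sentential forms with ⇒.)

S ⇒ Sg ⇒ Sgg ⇒ Sggg ⇒ Sgggg ⇒ hLgggg ⇒ hShgggg ⇒ hhXhgggg ⇒ hhgllhgggg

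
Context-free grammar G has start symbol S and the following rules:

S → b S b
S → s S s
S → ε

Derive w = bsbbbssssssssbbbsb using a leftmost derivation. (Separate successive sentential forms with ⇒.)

S ⇒ bSb   [S → b S b]
bSb ⇒ bsSsb   [S → s S s]
bsSsb ⇒ bsbSbsb   [S → b S b]
bsbSbsb ⇒ bsbbSbbsb   [S → b S b]
bsbbSbbsb ⇒ bsbbbSbbbsb   [S → b S b]
bsbbbSbbbsb ⇒ bsbbbsSsbbbsb   [S → s S s]
bsbbbsSsbbbsb ⇒ bsbbbssSssbbbsb   [S → s S s]
bsbbbssSssbbbsb ⇒ bsbbbsssSsssbbbsb   [S → s S s]
bsbbbsssSsssbbbsb ⇒ bsbbbssssSssssbbbsb   [S → s S s]
bsbbbssssSssssbbbsb ⇒ bsbbbssssssssbbbsb   [S → ε]

S ⇒ bSb ⇒ bsSsb ⇒ bsbSbsb ⇒ bsbbSbbsb ⇒ bsbbbSbbbsb ⇒ bsbbbsSsbbbsb ⇒ bsbbbssSssbbbsb ⇒ bsbbbsssSsssbbbsb ⇒ bsbbbssssSssssbbbsb ⇒ bsbbbssssssssbbbsb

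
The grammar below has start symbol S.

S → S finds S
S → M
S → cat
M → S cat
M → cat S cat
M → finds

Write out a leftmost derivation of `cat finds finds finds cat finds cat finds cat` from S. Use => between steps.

S => S finds S   [S → S finds S]
S finds S => cat finds S   [S → cat]
cat finds S => cat finds S finds S   [S → S finds S]
cat finds S finds S => cat finds S finds S finds S   [S → S finds S]
cat finds S finds S finds S => cat finds M finds S finds S   [S → M]
cat finds M finds S finds S => cat finds finds finds S finds S   [M → finds]
cat finds finds finds S finds S => cat finds finds finds cat finds S   [S → cat]
cat finds finds finds cat finds S => cat finds finds finds cat finds S finds S   [S → S finds S]
cat finds finds finds cat finds S finds S => cat finds finds finds cat finds cat finds S   [S → cat]
cat finds finds finds cat finds cat finds S => cat finds finds finds cat finds cat finds cat   [S → cat]

S => S finds S => cat finds S => cat finds S finds S => cat finds S finds S finds S => cat finds M finds S finds S => cat finds finds finds S finds S => cat finds finds finds cat finds S => cat finds finds finds cat finds S finds S => cat finds finds finds cat finds cat finds S => cat finds finds finds cat finds cat finds cat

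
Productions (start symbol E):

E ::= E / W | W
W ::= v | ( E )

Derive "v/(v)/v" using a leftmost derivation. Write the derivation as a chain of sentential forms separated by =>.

E => E/W   [E ::= E / W]
E/W => E/W/W   [E ::= E / W]
E/W/W => W/W/W   [E ::= W]
W/W/W => v/W/W   [W ::= v]
v/W/W => v/(E)/W   [W ::= ( E )]
v/(E)/W => v/(W)/W   [E ::= W]
v/(W)/W => v/(v)/W   [W ::= v]
v/(v)/W => v/(v)/v   [W ::= v]

E=>E/W=>E/W/W=>W/W/W=>v/W/W=>v/(E)/W=>v/(W)/W=>v/(v)/W=>v/(v)/v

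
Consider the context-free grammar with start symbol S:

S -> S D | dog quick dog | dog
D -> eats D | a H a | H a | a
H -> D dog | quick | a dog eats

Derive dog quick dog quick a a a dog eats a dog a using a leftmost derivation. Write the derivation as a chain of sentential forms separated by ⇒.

S ⇒ S D ⇒ S D D ⇒ dog quick dog D D ⇒ dog quick dog H a D ⇒ dog quick dog quick a D ⇒ dog quick dog quick a a H a ⇒ dog quick dog quick a a D dog a ⇒ dog quick dog quick a a H a dog a ⇒ dog quick dog quick a a a dog eats a dog a

S ⇒ S D   [S -> S D]
S D ⇒ S D D   [S -> S D]
S D D ⇒ dog quick dog D D   [S -> dog quick dog]
dog quick dog D D ⇒ dog quick dog H a D   [D -> H a]
dog quick dog H a D ⇒ dog quick dog quick a D   [H -> quick]
dog quick dog quick a D ⇒ dog quick dog quick a a H a   [D -> a H a]
dog quick dog quick a a H a ⇒ dog quick dog quick a a D dog a   [H -> D dog]
dog quick dog quick a a D dog a ⇒ dog quick dog quick a a H a dog a   [D -> H a]
dog quick dog quick a a H a dog a ⇒ dog quick dog quick a a a dog eats a dog a   [H -> a dog eats]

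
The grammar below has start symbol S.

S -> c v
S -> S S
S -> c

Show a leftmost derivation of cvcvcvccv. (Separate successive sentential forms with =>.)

S=>SS=>SSS=>SSSS=>SSSSS=>cvSSSS=>cvcvSSS=>cvcvcvSS=>cvcvcvcS=>cvcvcvccv

S => SS   [S -> S S]
SS => SSS   [S -> S S]
SSS => SSSS   [S -> S S]
SSSS => SSSSS   [S -> S S]
SSSSS => cvSSSS   [S -> c v]
cvSSSS => cvcvSSS   [S -> c v]
cvcvSSS => cvcvcvSS   [S -> c v]
cvcvcvSS => cvcvcvcS   [S -> c]
cvcvcvcS => cvcvcvccv   [S -> c v]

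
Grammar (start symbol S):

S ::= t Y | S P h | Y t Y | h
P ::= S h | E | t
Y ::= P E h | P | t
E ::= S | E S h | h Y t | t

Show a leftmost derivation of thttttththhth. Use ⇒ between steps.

S ⇒ SPh ⇒ tYPh ⇒ tPEhPh ⇒ tEEhPh ⇒ thYtEhPh ⇒ thttEhPh ⇒ thttShPh ⇒ thttSPhhPh ⇒ thtttYPhhPh ⇒ thtttPEhPhhPh ⇒ thttttEhPhhPh ⇒ thttttthPhhPh ⇒ thttttththhPh ⇒ thttttththhth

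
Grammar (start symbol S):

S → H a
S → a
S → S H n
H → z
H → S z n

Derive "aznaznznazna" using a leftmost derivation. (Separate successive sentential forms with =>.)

S => Ha   [S → H a]
Ha => Szna   [H → S z n]
Szna => Hazna   [S → H a]
Hazna => Sznazna   [H → S z n]
Sznazna => SHnznazna   [S → S H n]
SHnznazna => HaHnznazna   [S → H a]
HaHnznazna => SznaHnznazna   [H → S z n]
SznaHnznazna => aznaHnznazna   [S → a]
aznaHnznazna => aznaznznazna   [H → z]

S=>Ha=>Szna=>Hazna=>Sznazna=>SHnznazna=>HaHnznazna=>SznaHnznazna=>aznaHnznazna=>aznaznznazna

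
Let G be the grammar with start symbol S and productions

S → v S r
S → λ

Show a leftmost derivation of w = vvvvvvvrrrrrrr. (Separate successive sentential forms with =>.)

S => vSr => vvSrr => vvvSrrr => vvvvSrrrr => vvvvvSrrrrr => vvvvvvSrrrrrr => vvvvvvvSrrrrrrr => vvvvvvvrrrrrrr

S => vSr   [S → v S r]
vSr => vvSrr   [S → v S r]
vvSrr => vvvSrrr   [S → v S r]
vvvSrrr => vvvvSrrrr   [S → v S r]
vvvvSrrrr => vvvvvSrrrrr   [S → v S r]
vvvvvSrrrrr => vvvvvvSrrrrrr   [S → v S r]
vvvvvvSrrrrrr => vvvvvvvSrrrrrrr   [S → v S r]
vvvvvvvSrrrrrrr => vvvvvvvrrrrrrr   [S → λ]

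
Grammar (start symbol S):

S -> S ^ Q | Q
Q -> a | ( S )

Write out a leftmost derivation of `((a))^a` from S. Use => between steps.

S => S^Q   [S -> S ^ Q]
S^Q => Q^Q   [S -> Q]
Q^Q => (S)^Q   [Q -> ( S )]
(S)^Q => (Q)^Q   [S -> Q]
(Q)^Q => ((S))^Q   [Q -> ( S )]
((S))^Q => ((Q))^Q   [S -> Q]
((Q))^Q => ((a))^Q   [Q -> a]
((a))^Q => ((a))^a   [Q -> a]

S => S^Q => Q^Q => (S)^Q => (Q)^Q => ((S))^Q => ((Q))^Q => ((a))^Q => ((a))^a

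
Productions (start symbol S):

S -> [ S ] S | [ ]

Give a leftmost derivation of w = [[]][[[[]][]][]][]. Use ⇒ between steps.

S ⇒ [S]S   [S -> [ S ] S]
[S]S ⇒ [[]]S   [S -> [ ]]
[[]]S ⇒ [[]][S]S   [S -> [ S ] S]
[[]][S]S ⇒ [[]][[S]S]S   [S -> [ S ] S]
[[]][[S]S]S ⇒ [[]][[[S]S]S]S   [S -> [ S ] S]
[[]][[[S]S]S]S ⇒ [[]][[[[]]S]S]S   [S -> [ ]]
[[]][[[[]]S]S]S ⇒ [[]][[[[]][]]S]S   [S -> [ ]]
[[]][[[[]][]]S]S ⇒ [[]][[[[]][]][]]S   [S -> [ ]]
[[]][[[[]][]][]]S ⇒ [[]][[[[]][]][]][]   [S -> [ ]]

S ⇒ [S]S ⇒ [[]]S ⇒ [[]][S]S ⇒ [[]][[S]S]S ⇒ [[]][[[S]S]S]S ⇒ [[]][[[[]]S]S]S ⇒ [[]][[[[]][]]S]S ⇒ [[]][[[[]][]][]]S ⇒ [[]][[[[]][]][]][]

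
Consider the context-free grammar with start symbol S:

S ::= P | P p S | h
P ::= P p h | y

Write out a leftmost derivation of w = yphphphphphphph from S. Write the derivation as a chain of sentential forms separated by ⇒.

S ⇒ P   [S ::= P]
P ⇒ Pph   [P ::= P p h]
Pph ⇒ Pphph   [P ::= P p h]
Pphph ⇒ Pphphph   [P ::= P p h]
Pphphph ⇒ Pphphphph   [P ::= P p h]
Pphphphph ⇒ Pphphphphph   [P ::= P p h]
Pphphphphph ⇒ Pphphphphphph   [P ::= P p h]
Pphphphphphph ⇒ Pphphphphphphph   [P ::= P p h]
Pphphphphphphph ⇒ yphphphphphphph   [P ::= y]

S ⇒ P ⇒ Pph ⇒ Pphph ⇒ Pphphph ⇒ Pphphphph ⇒ Pphphphphph ⇒ Pphphphphphph ⇒ Pphphphphphphph ⇒ yphphphphphphph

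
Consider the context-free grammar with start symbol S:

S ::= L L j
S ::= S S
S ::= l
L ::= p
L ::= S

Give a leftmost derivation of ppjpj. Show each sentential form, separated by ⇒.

S ⇒ LLj ⇒ SLj ⇒ LLjLj ⇒ pLjLj ⇒ ppjLj ⇒ ppjpj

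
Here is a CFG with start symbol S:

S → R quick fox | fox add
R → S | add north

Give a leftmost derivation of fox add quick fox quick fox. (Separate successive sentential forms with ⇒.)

S ⇒ R quick fox ⇒ S quick fox ⇒ R quick fox quick fox ⇒ S quick fox quick fox ⇒ fox add quick fox quick fox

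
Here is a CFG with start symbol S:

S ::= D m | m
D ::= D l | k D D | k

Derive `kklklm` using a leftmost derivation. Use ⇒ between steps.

S ⇒ Dm   [S ::= D m]
Dm ⇒ kDDm   [D ::= k D D]
kDDm ⇒ kDlDm   [D ::= D l]
kDlDm ⇒ kklDm   [D ::= k]
kklDm ⇒ kklDlm   [D ::= D l]
kklDlm ⇒ kklklm   [D ::= k]

S⇒Dm⇒kDDm⇒kDlDm⇒kklDm⇒kklDlm⇒kklklm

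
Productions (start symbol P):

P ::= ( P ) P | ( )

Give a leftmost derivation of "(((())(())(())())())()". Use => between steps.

P => (P)P   [P ::= ( P ) P]
(P)P => ((P)P)P   [P ::= ( P ) P]
((P)P)P => (((P)P)P)P   [P ::= ( P ) P]
(((P)P)P)P => (((())P)P)P   [P ::= ( )]
(((())P)P)P => (((())(P)P)P)P   [P ::= ( P ) P]
(((())(P)P)P)P => (((())(())P)P)P   [P ::= ( )]
(((())(())P)P)P => (((())(())(P)P)P)P   [P ::= ( P ) P]
(((())(())(P)P)P)P => (((())(())(())P)P)P   [P ::= ( )]
(((())(())(())P)P)P => (((())(())(())())P)P   [P ::= ( )]
(((())(())(())())P)P => (((())(())(())())())P   [P ::= ( )]
(((())(())(())())())P => (((())(())(())())())()   [P ::= ( )]

P=>(P)P=>((P)P)P=>(((P)P)P)P=>(((())P)P)P=>(((())(P)P)P)P=>(((())(())P)P)P=>(((())(())(P)P)P)P=>(((())(())(())P)P)P=>(((())(())(())())P)P=>(((())(())(())())())P=>(((())(())(())())())()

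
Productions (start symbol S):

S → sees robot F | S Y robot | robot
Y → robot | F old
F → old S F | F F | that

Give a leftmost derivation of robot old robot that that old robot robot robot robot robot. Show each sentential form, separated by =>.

S => S Y robot => S Y robot Y robot => S Y robot Y robot Y robot => robot Y robot Y robot Y robot => robot F old robot Y robot Y robot => robot F F old robot Y robot Y robot => robot old S F F old robot Y robot Y robot => robot old robot F F old robot Y robot Y robot => robot old robot that F old robot Y robot Y robot => robot old robot that that old robot Y robot Y robot => robot old robot that that old robot robot robot Y robot => robot old robot that that old robot robot robot robot robot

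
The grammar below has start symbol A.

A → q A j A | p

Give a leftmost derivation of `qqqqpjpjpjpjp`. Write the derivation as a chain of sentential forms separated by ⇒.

A ⇒ qAjA   [A → q A j A]
qAjA ⇒ qqAjAjA   [A → q A j A]
qqAjAjA ⇒ qqqAjAjAjA   [A → q A j A]
qqqAjAjAjA ⇒ qqqqAjAjAjAjA   [A → q A j A]
qqqqAjAjAjAjA ⇒ qqqqpjAjAjAjA   [A → p]
qqqqpjAjAjAjA ⇒ qqqqpjpjAjAjA   [A → p]
qqqqpjpjAjAjA ⇒ qqqqpjpjpjAjA   [A → p]
qqqqpjpjpjAjA ⇒ qqqqpjpjpjpjA   [A → p]
qqqqpjpjpjpjA ⇒ qqqqpjpjpjpjp   [A → p]

A ⇒ qAjA ⇒ qqAjAjA ⇒ qqqAjAjAjA ⇒ qqqqAjAjAjAjA ⇒ qqqqpjAjAjAjA ⇒ qqqqpjpjAjAjA ⇒ qqqqpjpjpjAjA ⇒ qqqqpjpjpjpjA ⇒ qqqqpjpjpjpjp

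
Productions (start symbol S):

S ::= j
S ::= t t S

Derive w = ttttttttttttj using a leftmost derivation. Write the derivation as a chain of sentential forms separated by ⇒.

S ⇒ ttS ⇒ ttttS ⇒ ttttttS ⇒ ttttttttS ⇒ ttttttttttS ⇒ ttttttttttttS ⇒ ttttttttttttj

S ⇒ ttS   [S ::= t t S]
ttS ⇒ ttttS   [S ::= t t S]
ttttS ⇒ ttttttS   [S ::= t t S]
ttttttS ⇒ ttttttttS   [S ::= t t S]
ttttttttS ⇒ ttttttttttS   [S ::= t t S]
ttttttttttS ⇒ ttttttttttttS   [S ::= t t S]
ttttttttttttS ⇒ ttttttttttttj   [S ::= j]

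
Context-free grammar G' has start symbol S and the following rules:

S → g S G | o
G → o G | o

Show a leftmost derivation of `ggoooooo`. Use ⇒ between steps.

S ⇒ gSG   [S → g S G]
gSG ⇒ ggSGG   [S → g S G]
ggSGG ⇒ ggoGG   [S → o]
ggoGG ⇒ ggooGG   [G → o G]
ggooGG ⇒ ggoooGG   [G → o G]
ggoooGG ⇒ ggooooG   [G → o]
ggooooG ⇒ ggoooooG   [G → o G]
ggoooooG ⇒ ggoooooo   [G → o]

S ⇒ gSG ⇒ ggSGG ⇒ ggoGG ⇒ ggooGG ⇒ ggoooGG ⇒ ggooooG ⇒ ggoooooG ⇒ ggoooooo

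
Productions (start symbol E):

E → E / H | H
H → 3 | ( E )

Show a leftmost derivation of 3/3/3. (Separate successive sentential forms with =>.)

E => E/H   [E → E / H]
E/H => E/H/H   [E → E / H]
E/H/H => H/H/H   [E → H]
H/H/H => 3/H/H   [H → 3]
3/H/H => 3/3/H   [H → 3]
3/3/H => 3/3/3   [H → 3]

E => E/H => E/H/H => H/H/H => 3/H/H => 3/3/H => 3/3/3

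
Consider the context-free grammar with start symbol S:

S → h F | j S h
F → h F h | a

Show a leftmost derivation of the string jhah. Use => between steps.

S => jSh   [S → j S h]
jSh => jhFh   [S → h F]
jhFh => jhah   [F → a]

S=>jSh=>jhFh=>jhah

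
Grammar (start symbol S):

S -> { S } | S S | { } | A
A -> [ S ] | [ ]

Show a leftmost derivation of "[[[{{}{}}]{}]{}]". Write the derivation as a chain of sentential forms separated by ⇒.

S⇒A⇒[S]⇒[SS]⇒[AS]⇒[[S]S]⇒[[SS]S]⇒[[AS]S]⇒[[[S]S]S]⇒[[[{S}]S]S]⇒[[[{SS}]S]S]⇒[[[{{}S}]S]S]⇒[[[{{}{}}]S]S]⇒[[[{{}{}}]{}]S]⇒[[[{{}{}}]{}]{}]

S ⇒ A   [S -> A]
A ⇒ [S]   [A -> [ S ]]
[S] ⇒ [SS]   [S -> S S]
[SS] ⇒ [AS]   [S -> A]
[AS] ⇒ [[S]S]   [A -> [ S ]]
[[S]S] ⇒ [[SS]S]   [S -> S S]
[[SS]S] ⇒ [[AS]S]   [S -> A]
[[AS]S] ⇒ [[[S]S]S]   [A -> [ S ]]
[[[S]S]S] ⇒ [[[{S}]S]S]   [S -> { S }]
[[[{S}]S]S] ⇒ [[[{SS}]S]S]   [S -> S S]
[[[{SS}]S]S] ⇒ [[[{{}S}]S]S]   [S -> { }]
[[[{{}S}]S]S] ⇒ [[[{{}{}}]S]S]   [S -> { }]
[[[{{}{}}]S]S] ⇒ [[[{{}{}}]{}]S]   [S -> { }]
[[[{{}{}}]{}]S] ⇒ [[[{{}{}}]{}]{}]   [S -> { }]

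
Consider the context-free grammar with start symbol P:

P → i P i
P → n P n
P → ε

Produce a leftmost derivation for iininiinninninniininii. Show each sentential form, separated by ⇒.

P ⇒ iPi   [P → i P i]
iPi ⇒ iiPii   [P → i P i]
iiPii ⇒ iinPnii   [P → n P n]
iinPnii ⇒ iiniPinii   [P → i P i]
iiniPinii ⇒ iininPninii   [P → n P n]
iininPninii ⇒ iininiPininii   [P → i P i]
iininiPininii ⇒ iininiiPiininii   [P → i P i]
iininiiPiininii ⇒ iininiinPniininii   [P → n P n]
iininiinPniininii ⇒ iininiinnPnniininii   [P → n P n]
iininiinnPnniininii ⇒ iininiinniPinniininii   [P → i P i]
iininiinniPinniininii ⇒ iininiinninPninniininii   [P → n P n]
iininiinninPninniininii ⇒ iininiinninninniininii   [P → ε]

P ⇒ iPi ⇒ iiPii ⇒ iinPnii ⇒ iiniPinii ⇒ iininPninii ⇒ iininiPininii ⇒ iininiiPiininii ⇒ iininiinPniininii ⇒ iininiinnPnniininii ⇒ iininiinniPinniininii ⇒ iininiinninPninniininii ⇒ iininiinninninniininii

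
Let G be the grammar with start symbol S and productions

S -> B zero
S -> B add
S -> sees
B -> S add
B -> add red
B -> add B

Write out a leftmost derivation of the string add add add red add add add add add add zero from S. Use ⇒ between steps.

S ⇒ B zero   [S -> B zero]
B zero ⇒ add B zero   [B -> add B]
add B zero ⇒ add S add zero   [B -> S add]
add S add zero ⇒ add B add add zero   [S -> B add]
add B add add zero ⇒ add S add add add zero   [B -> S add]
add S add add add zero ⇒ add B add add add add zero   [S -> B add]
add B add add add add zero ⇒ add S add add add add add zero   [B -> S add]
add S add add add add add zero ⇒ add B add add add add add add zero   [S -> B add]
add B add add add add add add zero ⇒ add add B add add add add add add zero   [B -> add B]
add add B add add add add add add zero ⇒ add add add red add add add add add add zero   [B -> add red]

S ⇒ B zero ⇒ add B zero ⇒ add S add zero ⇒ add B add add zero ⇒ add S add add add zero ⇒ add B add add add add zero ⇒ add S add add add add add zero ⇒ add B add add add add add add zero ⇒ add add B add add add add add add zero ⇒ add add add red add add add add add add zero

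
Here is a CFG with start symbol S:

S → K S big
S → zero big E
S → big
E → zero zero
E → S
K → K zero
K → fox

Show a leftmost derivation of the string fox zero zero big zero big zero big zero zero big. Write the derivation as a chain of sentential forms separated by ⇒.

S ⇒ K S big ⇒ K zero S big ⇒ fox zero S big ⇒ fox zero zero big E big ⇒ fox zero zero big S big ⇒ fox zero zero big zero big E big ⇒ fox zero zero big zero big S big ⇒ fox zero zero big zero big zero big E big ⇒ fox zero zero big zero big zero big zero zero big

S ⇒ K S big   [S → K S big]
K S big ⇒ K zero S big   [K → K zero]
K zero S big ⇒ fox zero S big   [K → fox]
fox zero S big ⇒ fox zero zero big E big   [S → zero big E]
fox zero zero big E big ⇒ fox zero zero big S big   [E → S]
fox zero zero big S big ⇒ fox zero zero big zero big E big   [S → zero big E]
fox zero zero big zero big E big ⇒ fox zero zero big zero big S big   [E → S]
fox zero zero big zero big S big ⇒ fox zero zero big zero big zero big E big   [S → zero big E]
fox zero zero big zero big zero big E big ⇒ fox zero zero big zero big zero big zero zero big   [E → zero zero]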